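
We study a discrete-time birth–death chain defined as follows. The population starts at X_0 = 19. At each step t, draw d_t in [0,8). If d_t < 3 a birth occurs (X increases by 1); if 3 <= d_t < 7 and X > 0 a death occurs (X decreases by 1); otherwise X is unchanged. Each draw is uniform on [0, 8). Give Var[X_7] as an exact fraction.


X can drop by at most 1 per step and X_0 = 19 > T = 7, so X_t >= 19 − t >= 12 > 0 for every t <= 7: the floor at 0 (the 'and X > 0' condition) never binds. Hence X_7 = X_0 + Σ_{t<7} Y_t with i.i.d. increments Y_t = y(d_t) ∈ {+1, −1, 0}.
Outcome values over d=0..7: [1, 1, 1, -1, -1, -1, -1, 0]
Σy = -1, Σy² = 7, M = 8
μ = -1/8 = -1/8,  σ² = 7/8 − (-1/8)² = 55/64
Independent increments: Var[X_7] = 7·σ² = 7·(55/64) = 385/64

385/64


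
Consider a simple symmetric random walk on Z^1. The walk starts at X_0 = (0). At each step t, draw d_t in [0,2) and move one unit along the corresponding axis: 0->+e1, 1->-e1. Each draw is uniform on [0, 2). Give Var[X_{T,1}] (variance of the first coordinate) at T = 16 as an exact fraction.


Outcome values over d=0..1: [1, -1]
Σy = 0, Σy² = 2, M = 2
μ = 0/2 = 0,  σ² = 2/2 − (0)² = 1
Independent increments: Var[X_16] = 16·σ² = 16·(1) = 16

16


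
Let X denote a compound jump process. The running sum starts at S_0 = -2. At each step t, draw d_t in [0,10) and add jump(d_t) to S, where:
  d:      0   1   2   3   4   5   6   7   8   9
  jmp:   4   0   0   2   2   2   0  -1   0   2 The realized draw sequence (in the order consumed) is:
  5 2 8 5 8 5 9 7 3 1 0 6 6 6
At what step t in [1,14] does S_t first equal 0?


1

t=0: S=-2, d=5, jump=2, S_1=0
t=1: S=0, d=2, jump=0, S_2=0
t=2: S=0, d=8, jump=0, S_3=0
t=3: S=0, d=5, jump=2, S_4=2
t=4: S=2, d=8, jump=0, S_5=2
t=5: S=2, d=5, jump=2, S_6=4
t=6: S=4, d=9, jump=2, S_7=6
t=7: S=6, d=7, jump=-1, S_8=5
t=8: S=5, d=3, jump=2, S_9=7
t=9: S=7, d=1, jump=0, S_10=7
t=10: S=7, d=0, jump=4, S_11=11
t=11: S=11, d=6, jump=0, S_12=11
t=12: S=11, d=6, jump=0, S_13=11
t=13: S=11, d=6, jump=0, S_14=11


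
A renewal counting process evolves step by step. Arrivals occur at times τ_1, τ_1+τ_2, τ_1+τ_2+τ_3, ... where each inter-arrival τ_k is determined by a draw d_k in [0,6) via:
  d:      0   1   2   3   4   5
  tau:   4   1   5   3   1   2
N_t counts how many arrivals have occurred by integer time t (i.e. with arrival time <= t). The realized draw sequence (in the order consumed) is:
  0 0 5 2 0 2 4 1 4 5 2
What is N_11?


draw d_1=0: τ_1=4, arrival time A_1=4
draw d_2=0: τ_2=4, arrival time A_2=8
draw d_3=5: τ_3=2, arrival time A_3=10
draw d_4=2: τ_4=5, arrival time A_4=15
draw d_5=0: τ_5=4, arrival time A_5=19
draw d_6=2: τ_6=5, arrival time A_6=24
draw d_7=4: τ_7=1, arrival time A_7=25
draw d_8=1: τ_8=1, arrival time A_8=26
draw d_9=4: τ_9=1, arrival time A_9=27
draw d_10=5: τ_10=2, arrival time A_10=29
draw d_11=2: τ_11=5, arrival time A_11=34
N_t over t=0..11: 0:0 1:0 2:0 3:0 4:1 5:1 6:1 7:1 8:2 9:2 10:3 11:3

3


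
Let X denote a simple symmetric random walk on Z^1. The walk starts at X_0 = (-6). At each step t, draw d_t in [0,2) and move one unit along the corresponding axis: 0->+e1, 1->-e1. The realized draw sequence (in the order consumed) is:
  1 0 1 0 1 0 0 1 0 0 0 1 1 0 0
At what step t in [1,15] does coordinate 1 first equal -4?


10

t=0: X=(-6), d=1 → -e1, X_1=(-7)
t=1: X=(-7), d=0 → +e1, X_2=(-6)
t=2: X=(-6), d=1 → -e1, X_3=(-7)
t=3: X=(-7), d=0 → +e1, X_4=(-6)
t=4: X=(-6), d=1 → -e1, X_5=(-7)
t=5: X=(-7), d=0 → +e1, X_6=(-6)
t=6: X=(-6), d=0 → +e1, X_7=(-5)
t=7: X=(-5), d=1 → -e1, X_8=(-6)
t=8: X=(-6), d=0 → +e1, X_9=(-5)
t=9: X=(-5), d=0 → +e1, X_10=(-4)
t=10: X=(-4), d=0 → +e1, X_11=(-3)
t=11: X=(-3), d=1 → -e1, X_12=(-4)
t=12: X=(-4), d=1 → -e1, X_13=(-5)
t=13: X=(-5), d=0 → +e1, X_14=(-4)
t=14: X=(-4), d=0 → +e1, X_15=(-3)


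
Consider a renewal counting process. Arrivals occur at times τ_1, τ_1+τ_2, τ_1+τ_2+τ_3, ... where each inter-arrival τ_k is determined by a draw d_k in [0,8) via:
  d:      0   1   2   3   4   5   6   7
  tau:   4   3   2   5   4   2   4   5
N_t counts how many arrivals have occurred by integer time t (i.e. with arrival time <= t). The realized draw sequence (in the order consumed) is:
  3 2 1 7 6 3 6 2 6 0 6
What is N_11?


3

draw d_1=3: τ_1=5, arrival time A_1=5
draw d_2=2: τ_2=2, arrival time A_2=7
draw d_3=1: τ_3=3, arrival time A_3=10
draw d_4=7: τ_4=5, arrival time A_4=15
draw d_5=6: τ_5=4, arrival time A_5=19
draw d_6=3: τ_6=5, arrival time A_6=24
draw d_7=6: τ_7=4, arrival time A_7=28
draw d_8=2: τ_8=2, arrival time A_8=30
draw d_9=6: τ_9=4, arrival time A_9=34
draw d_10=0: τ_10=4, arrival time A_10=38
draw d_11=6: τ_11=4, arrival time A_11=42
N_t over t=0..11: 0:0 1:0 2:0 3:0 4:0 5:1 6:1 7:2 8:2 9:2 10:3 11:3


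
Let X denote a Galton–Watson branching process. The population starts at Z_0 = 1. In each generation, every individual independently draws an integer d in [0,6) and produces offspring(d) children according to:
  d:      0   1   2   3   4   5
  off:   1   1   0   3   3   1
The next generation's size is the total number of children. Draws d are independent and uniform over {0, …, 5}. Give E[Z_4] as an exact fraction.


81/16

Outcome values over d=0..5: [1, 1, 0, 3, 3, 1]
Σy = 9, Σy² = 21, M = 6
μ = 9/6 = 3/2,  σ² = 21/6 − (3/2)² = 5/4
E[Z_0] = 1
E[Z_1] = 3/2·E[Z_0] = 3/2
E[Z_2] = 3/2·E[Z_1] = 9/4
E[Z_3] = 3/2·E[Z_2] = 27/8
E[Z_4] = 3/2·E[Z_3] = 81/16


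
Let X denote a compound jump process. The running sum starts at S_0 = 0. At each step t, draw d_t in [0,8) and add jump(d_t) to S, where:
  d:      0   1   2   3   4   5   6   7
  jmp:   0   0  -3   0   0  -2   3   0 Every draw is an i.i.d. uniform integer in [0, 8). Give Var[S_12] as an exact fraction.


129/4

Outcome values over d=0..7: [0, 0, -3, 0, 0, -2, 3, 0]
Σy = -2, Σy² = 22, M = 8
μ = -2/8 = -1/4,  σ² = 22/8 − (-1/4)² = 43/16
Independent increments: Var[S_12] = 12·σ² = 12·(43/16) = 129/4


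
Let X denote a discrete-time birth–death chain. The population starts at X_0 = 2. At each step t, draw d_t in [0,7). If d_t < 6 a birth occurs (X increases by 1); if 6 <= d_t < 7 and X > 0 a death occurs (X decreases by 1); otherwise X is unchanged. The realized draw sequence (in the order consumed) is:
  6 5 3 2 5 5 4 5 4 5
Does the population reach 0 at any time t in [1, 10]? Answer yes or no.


no

t=0: X=2, d=6 → death, X_1=1
t=1: X=1, d=5 → birth, X_2=2
t=2: X=2, d=3 → birth, X_3=3
t=3: X=3, d=2 → birth, X_4=4
t=4: X=4, d=5 → birth, X_5=5
t=5: X=5, d=5 → birth, X_6=6
t=6: X=6, d=4 → birth, X_7=7
t=7: X=7, d=5 → birth, X_8=8
t=8: X=8, d=4 → birth, X_9=9
t=9: X=9, d=5 → birth, X_10=10


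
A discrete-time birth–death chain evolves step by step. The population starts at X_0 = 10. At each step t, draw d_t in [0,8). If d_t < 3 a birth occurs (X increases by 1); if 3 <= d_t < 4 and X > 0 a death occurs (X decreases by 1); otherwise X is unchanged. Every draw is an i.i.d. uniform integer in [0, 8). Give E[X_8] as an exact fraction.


X can drop by at most 1 per step and X_0 = 10 > T = 8, so X_t >= 10 − t >= 2 > 0 for every t <= 8: the floor at 0 (the 'and X > 0' condition) never binds. Hence X_8 = X_0 + Σ_{t<8} Y_t with i.i.d. increments Y_t = y(d_t) ∈ {+1, −1, 0}.
Outcome values over d=0..7: [1, 1, 1, -1, 0, 0, 0, 0]
Σy = 2, Σy² = 4, M = 8
μ = 2/8 = 1/4,  σ² = 4/8 − (1/4)² = 7/16
E[X_8] = 10 + 8·(1/4) = 12

12


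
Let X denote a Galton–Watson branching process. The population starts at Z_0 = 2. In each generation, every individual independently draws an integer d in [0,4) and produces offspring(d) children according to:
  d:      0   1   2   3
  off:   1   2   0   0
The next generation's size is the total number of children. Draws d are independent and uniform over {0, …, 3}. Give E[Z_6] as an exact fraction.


729/2048

Outcome values over d=0..3: [1, 2, 0, 0]
Σy = 3, Σy² = 5, M = 4
μ = 3/4 = 3/4,  σ² = 5/4 − (3/4)² = 11/16
E[Z_0] = 2
E[Z_1] = 3/4·E[Z_0] = 3/2
E[Z_2] = 3/4·E[Z_1] = 9/8
E[Z_3] = 3/4·E[Z_2] = 27/32
E[Z_4] = 3/4·E[Z_3] = 81/128
E[Z_5] = 3/4·E[Z_4] = 243/512
E[Z_6] = 3/4·E[Z_5] = 729/2048


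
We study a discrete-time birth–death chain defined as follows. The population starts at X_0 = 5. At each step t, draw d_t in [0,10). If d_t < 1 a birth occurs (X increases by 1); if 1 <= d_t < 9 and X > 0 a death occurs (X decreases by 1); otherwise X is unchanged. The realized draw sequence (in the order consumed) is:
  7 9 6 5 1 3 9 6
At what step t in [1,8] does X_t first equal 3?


t=0: X=5, d=7 → death, X_1=4
t=1: X=4, d=9 → hold, X_2=4
t=2: X=4, d=6 → death, X_3=3
t=3: X=3, d=5 → death, X_4=2
t=4: X=2, d=1 → death, X_5=1
t=5: X=1, d=3 → death, X_6=0
t=6: X=0, d=9 → hold, X_7=0
t=7: X=0, d=6 → hold, X_8=0

3


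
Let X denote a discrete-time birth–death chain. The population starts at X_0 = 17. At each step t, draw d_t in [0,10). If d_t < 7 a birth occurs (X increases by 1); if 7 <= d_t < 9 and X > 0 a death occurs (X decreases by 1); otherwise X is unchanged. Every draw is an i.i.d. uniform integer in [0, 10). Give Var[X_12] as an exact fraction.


X can drop by at most 1 per step and X_0 = 17 > T = 12, so X_t >= 17 − t >= 5 > 0 for every t <= 12: the floor at 0 (the 'and X > 0' condition) never binds. Hence X_12 = X_0 + Σ_{t<12} Y_t with i.i.d. increments Y_t = y(d_t) ∈ {+1, −1, 0}.
Outcome values over d=0..9: [1, 1, 1, 1, 1, 1, 1, -1, -1, 0]
Σy = 5, Σy² = 9, M = 10
μ = 5/10 = 1/2,  σ² = 9/10 − (1/2)² = 13/20
Independent increments: Var[X_12] = 12·σ² = 12·(13/20) = 39/5

39/5


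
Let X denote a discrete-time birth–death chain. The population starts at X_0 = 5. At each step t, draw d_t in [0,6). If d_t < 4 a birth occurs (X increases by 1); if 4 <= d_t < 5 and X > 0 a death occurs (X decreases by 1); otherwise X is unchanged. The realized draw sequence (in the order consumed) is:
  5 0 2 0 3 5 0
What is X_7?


10

t=0: X=5, d=5 → hold, X_1=5
t=1: X=5, d=0 → birth, X_2=6
t=2: X=6, d=2 → birth, X_3=7
t=3: X=7, d=0 → birth, X_4=8
t=4: X=8, d=3 → birth, X_5=9
t=5: X=9, d=5 → hold, X_6=9
t=6: X=9, d=0 → birth, X_7=10


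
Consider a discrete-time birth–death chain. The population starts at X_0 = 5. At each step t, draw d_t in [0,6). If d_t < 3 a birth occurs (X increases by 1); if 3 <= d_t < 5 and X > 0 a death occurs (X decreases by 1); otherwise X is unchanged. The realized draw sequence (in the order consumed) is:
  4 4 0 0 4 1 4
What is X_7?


4

t=0: X=5, d=4 → death, X_1=4
t=1: X=4, d=4 → death, X_2=3
t=2: X=3, d=0 → birth, X_3=4
t=3: X=4, d=0 → birth, X_4=5
t=4: X=5, d=4 → death, X_5=4
t=5: X=4, d=1 → birth, X_6=5
t=6: X=5, d=4 → death, X_7=4


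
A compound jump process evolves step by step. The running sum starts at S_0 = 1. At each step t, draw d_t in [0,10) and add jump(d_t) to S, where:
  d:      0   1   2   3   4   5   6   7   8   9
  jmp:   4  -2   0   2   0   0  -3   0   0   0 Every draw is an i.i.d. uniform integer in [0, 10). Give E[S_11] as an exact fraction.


Outcome values over d=0..9: [4, -2, 0, 2, 0, 0, -3, 0, 0, 0]
Σy = 1, Σy² = 33, M = 10
μ = 1/10 = 1/10,  σ² = 33/10 − (1/10)² = 329/100
E[S_11] = 1 + 11·(1/10) = 21/10

21/10


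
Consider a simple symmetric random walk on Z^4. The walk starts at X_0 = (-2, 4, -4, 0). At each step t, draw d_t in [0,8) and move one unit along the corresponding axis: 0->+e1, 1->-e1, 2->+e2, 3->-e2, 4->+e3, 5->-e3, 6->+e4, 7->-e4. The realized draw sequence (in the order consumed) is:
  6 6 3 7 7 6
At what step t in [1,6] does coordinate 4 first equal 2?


t=0: X=(-2, 4, -4, 0), d=6 → +e4, X_1=(-2, 4, -4, 1)
t=1: X=(-2, 4, -4, 1), d=6 → +e4, X_2=(-2, 4, -4, 2)
t=2: X=(-2, 4, -4, 2), d=3 → -e2, X_3=(-2, 3, -4, 2)
t=3: X=(-2, 3, -4, 2), d=7 → -e4, X_4=(-2, 3, -4, 1)
t=4: X=(-2, 3, -4, 1), d=7 → -e4, X_5=(-2, 3, -4, 0)
t=5: X=(-2, 3, -4, 0), d=6 → +e4, X_6=(-2, 3, -4, 1)

2


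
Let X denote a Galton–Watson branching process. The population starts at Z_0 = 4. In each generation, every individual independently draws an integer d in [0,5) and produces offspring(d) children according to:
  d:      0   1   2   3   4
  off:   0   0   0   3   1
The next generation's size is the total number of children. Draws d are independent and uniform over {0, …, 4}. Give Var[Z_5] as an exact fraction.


Outcome values over d=0..4: [0, 0, 0, 3, 1]
Σy = 4, Σy² = 10, M = 5
μ = 4/5 = 4/5,  σ² = 10/5 − (4/5)² = 34/25
V_0 = 0, E_0 = 4
V_1 = 34/25·E_0 + (4/5)²·V_0 = 136/25;  E_1 = 16/5
V_2 = 34/25·E_1 + (4/5)²·V_1 = 4896/625;  E_2 = 64/25
V_3 = 34/25·E_2 + (4/5)²·V_2 = 132736/15625;  E_3 = 256/125
V_4 = 34/25·E_3 + (4/5)²·V_3 = 3211776/390625;  E_4 = 1024/625
V_5 = 34/25·E_4 + (4/5)²·V_4 = 73148416/9765625;  E_5 = 4096/3125

73148416/9765625


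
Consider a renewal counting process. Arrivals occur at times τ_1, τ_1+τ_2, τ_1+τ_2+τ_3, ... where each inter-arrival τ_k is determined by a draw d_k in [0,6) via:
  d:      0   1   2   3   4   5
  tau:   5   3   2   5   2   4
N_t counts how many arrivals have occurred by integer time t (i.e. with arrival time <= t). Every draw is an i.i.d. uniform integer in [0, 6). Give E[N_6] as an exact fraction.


151/108

Inter-arrival values over d=0..5: [5, 3, 2, 5, 2, 4]
Each d has probability 1/6, so the pmf of τ is: f(2) = 1/3, f(3) = 1/6, f(4) = 1/6, f(5) = 1/3
Renewal equation for m(n) = E[N_n]: condition on τ_1 = k (if k <= n, one arrival plus a fresh copy on the remaining n−k steps): m(n) = F(n) + Σ_{k<=n} f(k)·m(n−k), where F(n) = P(τ <= n) and m(0) = 0
m(1) = F(1) = 0
m(2) = F(2) = 1/3
m(3) = F(3) = 1/2
m(4) = F(4) + f(2)·m(2) = 2/3 + 1/3·1/3 = 7/9
m(5) = F(5) + f(2)·m(3) + f(3)·m(2) = 1 + 1/3·1/2 + 1/6·1/3 = 11/9
m(6) = F(6) + f(2)·m(4) + f(3)·m(3) + f(4)·m(2) = 1 + 1/3·7/9 + 1/6·1/2 + 1/6·1/3 = 151/108
E[N_6] = m(6) = 151/108


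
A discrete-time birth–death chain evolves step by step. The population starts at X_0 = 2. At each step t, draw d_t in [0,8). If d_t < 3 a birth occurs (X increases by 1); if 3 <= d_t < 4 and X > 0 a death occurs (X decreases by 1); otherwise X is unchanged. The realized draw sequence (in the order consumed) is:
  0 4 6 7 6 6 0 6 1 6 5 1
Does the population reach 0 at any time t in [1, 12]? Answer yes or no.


no

t=0: X=2, d=0 → birth, X_1=3
t=1: X=3, d=4 → hold, X_2=3
t=2: X=3, d=6 → hold, X_3=3
t=3: X=3, d=7 → hold, X_4=3
t=4: X=3, d=6 → hold, X_5=3
t=5: X=3, d=6 → hold, X_6=3
t=6: X=3, d=0 → birth, X_7=4
t=7: X=4, d=6 → hold, X_8=4
t=8: X=4, d=1 → birth, X_9=5
t=9: X=5, d=6 → hold, X_10=5
t=10: X=5, d=5 → hold, X_11=5
t=11: X=5, d=1 → birth, X_12=6


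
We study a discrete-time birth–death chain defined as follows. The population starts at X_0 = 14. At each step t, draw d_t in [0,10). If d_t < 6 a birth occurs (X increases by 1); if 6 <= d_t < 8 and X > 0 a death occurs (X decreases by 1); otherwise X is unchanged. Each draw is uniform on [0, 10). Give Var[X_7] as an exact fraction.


X can drop by at most 1 per step and X_0 = 14 > T = 7, so X_t >= 14 − t >= 7 > 0 for every t <= 7: the floor at 0 (the 'and X > 0' condition) never binds. Hence X_7 = X_0 + Σ_{t<7} Y_t with i.i.d. increments Y_t = y(d_t) ∈ {+1, −1, 0}.
Outcome values over d=0..9: [1, 1, 1, 1, 1, 1, -1, -1, 0, 0]
Σy = 4, Σy² = 8, M = 10
μ = 4/10 = 2/5,  σ² = 8/10 − (2/5)² = 16/25
Independent increments: Var[X_7] = 7·σ² = 7·(16/25) = 112/25

112/25


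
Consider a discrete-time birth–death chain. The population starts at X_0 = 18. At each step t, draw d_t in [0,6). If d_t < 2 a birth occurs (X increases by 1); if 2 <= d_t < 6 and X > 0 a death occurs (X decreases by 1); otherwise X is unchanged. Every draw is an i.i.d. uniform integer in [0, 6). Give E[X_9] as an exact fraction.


15

X can drop by at most 1 per step and X_0 = 18 > T = 9, so X_t >= 18 − t >= 9 > 0 for every t <= 9: the floor at 0 (the 'and X > 0' condition) never binds. Hence X_9 = X_0 + Σ_{t<9} Y_t with i.i.d. increments Y_t = y(d_t) ∈ {+1, −1, 0}.
Outcome values over d=0..5: [1, 1, -1, -1, -1, -1]
Σy = -2, Σy² = 6, M = 6
μ = -2/6 = -1/3,  σ² = 6/6 − (-1/3)² = 8/9
E[X_9] = 18 + 9·(-1/3) = 15


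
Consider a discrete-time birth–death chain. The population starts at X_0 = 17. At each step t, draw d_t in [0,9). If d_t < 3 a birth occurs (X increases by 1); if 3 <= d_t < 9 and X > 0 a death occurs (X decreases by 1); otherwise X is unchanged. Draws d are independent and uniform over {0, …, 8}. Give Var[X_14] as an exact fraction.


112/9

X can drop by at most 1 per step and X_0 = 17 > T = 14, so X_t >= 17 − t >= 3 > 0 for every t <= 14: the floor at 0 (the 'and X > 0' condition) never binds. Hence X_14 = X_0 + Σ_{t<14} Y_t with i.i.d. increments Y_t = y(d_t) ∈ {+1, −1, 0}.
Outcome values over d=0..8: [1, 1, 1, -1, -1, -1, -1, -1, -1]
Σy = -3, Σy² = 9, M = 9
μ = -3/9 = -1/3,  σ² = 9/9 − (-1/3)² = 8/9
Independent increments: Var[X_14] = 14·σ² = 14·(8/9) = 112/9


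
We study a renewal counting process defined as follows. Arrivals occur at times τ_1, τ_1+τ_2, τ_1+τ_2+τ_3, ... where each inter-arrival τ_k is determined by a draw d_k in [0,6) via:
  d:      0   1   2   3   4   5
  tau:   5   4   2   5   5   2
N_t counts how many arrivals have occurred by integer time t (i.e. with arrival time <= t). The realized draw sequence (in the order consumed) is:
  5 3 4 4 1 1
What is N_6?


1

draw d_1=5: τ_1=2, arrival time A_1=2
draw d_2=3: τ_2=5, arrival time A_2=7
draw d_3=4: τ_3=5, arrival time A_3=12
draw d_4=4: τ_4=5, arrival time A_4=17
draw d_5=1: τ_5=4, arrival time A_5=21
draw d_6=1: τ_6=4, arrival time A_6=25
N_t over t=0..6: 0:0 1:0 2:1 3:1 4:1 5:1 6:1


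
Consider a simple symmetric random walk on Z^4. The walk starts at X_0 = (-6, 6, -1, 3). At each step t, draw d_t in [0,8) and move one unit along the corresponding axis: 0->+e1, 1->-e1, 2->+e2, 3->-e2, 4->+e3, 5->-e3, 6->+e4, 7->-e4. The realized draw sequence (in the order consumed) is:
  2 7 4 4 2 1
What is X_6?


(-7, 8, 1, 2)

t=0: X=(-6, 6, -1, 3), d=2 → +e2, X_1=(-6, 7, -1, 3)
t=1: X=(-6, 7, -1, 3), d=7 → -e4, X_2=(-6, 7, -1, 2)
t=2: X=(-6, 7, -1, 2), d=4 → +e3, X_3=(-6, 7, 0, 2)
t=3: X=(-6, 7, 0, 2), d=4 → +e3, X_4=(-6, 7, 1, 2)
t=4: X=(-6, 7, 1, 2), d=2 → +e2, X_5=(-6, 8, 1, 2)
t=5: X=(-6, 8, 1, 2), d=1 → -e1, X_6=(-7, 8, 1, 2)


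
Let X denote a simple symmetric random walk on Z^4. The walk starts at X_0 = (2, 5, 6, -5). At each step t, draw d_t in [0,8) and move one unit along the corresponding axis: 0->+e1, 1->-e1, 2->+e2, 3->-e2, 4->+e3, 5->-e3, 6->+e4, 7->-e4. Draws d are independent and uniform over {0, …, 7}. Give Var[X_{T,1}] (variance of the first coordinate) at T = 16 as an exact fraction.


4

Outcome values over d=0..7: [1, -1, 0, 0, 0, 0, 0, 0]
Σy = 0, Σy² = 2, M = 8
μ = 0/8 = 0,  σ² = 2/8 − (0)² = 1/4
Independent increments: Var[X_16] = 16·σ² = 16·(1/4) = 4


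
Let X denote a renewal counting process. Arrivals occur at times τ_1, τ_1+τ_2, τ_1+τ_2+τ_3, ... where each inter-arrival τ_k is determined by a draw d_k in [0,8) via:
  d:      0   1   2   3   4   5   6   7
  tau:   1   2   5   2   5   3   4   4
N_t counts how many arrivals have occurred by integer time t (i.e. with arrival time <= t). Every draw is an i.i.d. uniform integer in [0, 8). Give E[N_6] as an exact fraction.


420249/262144

Inter-arrival values over d=0..7: [1, 2, 5, 2, 5, 3, 4, 4]
Each d has probability 1/8, so the pmf of τ is: f(1) = 1/8, f(2) = 1/4, f(3) = 1/8, f(4) = 1/4, f(5) = 1/4
Renewal equation for m(n) = E[N_n]: condition on τ_1 = k (if k <= n, one arrival plus a fresh copy on the remaining n−k steps): m(n) = F(n) + Σ_{k<=n} f(k)·m(n−k), where F(n) = P(τ <= n) and m(0) = 0
m(1) = F(1) = 1/8
m(2) = F(2) + f(1)·m(1) = 3/8 + 1/8·1/8 = 25/64
m(3) = F(3) + f(1)·m(2) + f(2)·m(1) = 1/2 + 1/8·25/64 + 1/4·1/8 = 297/512
m(4) = F(4) + f(1)·m(3) + f(2)·m(2) + f(3)·m(1) = 3/4 + 1/8·297/512 + 1/4·25/64 + 1/8·1/8 = 3833/4096
m(5) = F(5) + f(1)·m(4) + f(2)·m(3) + f(3)·m(2) + f(4)·m(1) = 1 + 1/8·3833/4096 + 1/4·297/512 + 1/8·25/64 + 1/4·1/8 = 43977/32768
m(6) = F(6) + f(1)·m(5) + f(2)·m(4) + f(3)·m(3) + f(4)·m(2) + f(5)·m(1) = 1 + 1/8·43977/32768 + 1/4·3833/4096 + 1/8·297/512 + 1/4·25/64 + 1/4·1/8 = 420249/262144
E[N_6] = m(6) = 420249/262144


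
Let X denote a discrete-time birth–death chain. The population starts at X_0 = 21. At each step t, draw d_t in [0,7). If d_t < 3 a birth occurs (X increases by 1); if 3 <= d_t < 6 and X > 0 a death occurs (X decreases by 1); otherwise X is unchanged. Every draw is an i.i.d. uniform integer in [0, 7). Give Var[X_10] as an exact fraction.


X can drop by at most 1 per step and X_0 = 21 > T = 10, so X_t >= 21 − t >= 11 > 0 for every t <= 10: the floor at 0 (the 'and X > 0' condition) never binds. Hence X_10 = X_0 + Σ_{t<10} Y_t with i.i.d. increments Y_t = y(d_t) ∈ {+1, −1, 0}.
Outcome values over d=0..6: [1, 1, 1, -1, -1, -1, 0]
Σy = 0, Σy² = 6, M = 7
μ = 0/7 = 0,  σ² = 6/7 − (0)² = 6/7
Independent increments: Var[X_10] = 10·σ² = 10·(6/7) = 60/7

60/7


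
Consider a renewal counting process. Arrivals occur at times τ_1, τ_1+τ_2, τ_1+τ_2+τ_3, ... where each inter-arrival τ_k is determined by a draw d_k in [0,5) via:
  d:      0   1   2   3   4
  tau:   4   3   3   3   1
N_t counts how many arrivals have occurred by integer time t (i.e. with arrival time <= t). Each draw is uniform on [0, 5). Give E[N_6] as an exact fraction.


28831/15625

Inter-arrival values over d=0..4: [4, 3, 3, 3, 1]
Each d has probability 1/5, so the pmf of τ is: f(1) = 1/5, f(3) = 3/5, f(4) = 1/5
Renewal equation for m(n) = E[N_n]: condition on τ_1 = k (if k <= n, one arrival plus a fresh copy on the remaining n−k steps): m(n) = F(n) + Σ_{k<=n} f(k)·m(n−k), where F(n) = P(τ <= n) and m(0) = 0
m(1) = F(1) = 1/5
m(2) = F(2) + f(1)·m(1) = 1/5 + 1/5·1/5 = 6/25
m(3) = F(3) + f(1)·m(2) = 4/5 + 1/5·6/25 = 106/125
m(4) = F(4) + f(1)·m(3) + f(3)·m(1) = 1 + 1/5·106/125 + 3/5·1/5 = 806/625
m(5) = F(5) + f(1)·m(4) + f(3)·m(2) + f(4)·m(1) = 1 + 1/5·806/625 + 3/5·6/25 + 1/5·1/5 = 4506/3125
m(6) = F(6) + f(1)·m(5) + f(3)·m(3) + f(4)·m(2) = 1 + 1/5·4506/3125 + 3/5·106/125 + 1/5·6/25 = 28831/15625
E[N_6] = m(6) = 28831/15625


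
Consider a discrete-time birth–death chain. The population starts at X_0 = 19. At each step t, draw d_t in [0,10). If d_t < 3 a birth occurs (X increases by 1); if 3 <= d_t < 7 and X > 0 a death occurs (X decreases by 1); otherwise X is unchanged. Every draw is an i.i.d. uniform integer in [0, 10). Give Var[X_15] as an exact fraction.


X can drop by at most 1 per step and X_0 = 19 > T = 15, so X_t >= 19 − t >= 4 > 0 for every t <= 15: the floor at 0 (the 'and X > 0' condition) never binds. Hence X_15 = X_0 + Σ_{t<15} Y_t with i.i.d. increments Y_t = y(d_t) ∈ {+1, −1, 0}.
Outcome values over d=0..9: [1, 1, 1, -1, -1, -1, -1, 0, 0, 0]
Σy = -1, Σy² = 7, M = 10
μ = -1/10 = -1/10,  σ² = 7/10 − (-1/10)² = 69/100
Independent increments: Var[X_15] = 15·σ² = 15·(69/100) = 207/20

207/20


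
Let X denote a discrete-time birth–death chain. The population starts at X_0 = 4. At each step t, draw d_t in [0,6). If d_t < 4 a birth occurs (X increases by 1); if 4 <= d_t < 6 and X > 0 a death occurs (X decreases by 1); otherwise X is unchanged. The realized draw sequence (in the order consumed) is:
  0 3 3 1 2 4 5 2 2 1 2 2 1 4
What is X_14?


12

t=0: X=4, d=0 → birth, X_1=5
t=1: X=5, d=3 → birth, X_2=6
t=2: X=6, d=3 → birth, X_3=7
t=3: X=7, d=1 → birth, X_4=8
t=4: X=8, d=2 → birth, X_5=9
t=5: X=9, d=4 → death, X_6=8
t=6: X=8, d=5 → death, X_7=7
t=7: X=7, d=2 → birth, X_8=8
t=8: X=8, d=2 → birth, X_9=9
t=9: X=9, d=1 → birth, X_10=10
t=10: X=10, d=2 → birth, X_11=11
t=11: X=11, d=2 → birth, X_12=12
t=12: X=12, d=1 → birth, X_13=13
t=13: X=13, d=4 → death, X_14=12


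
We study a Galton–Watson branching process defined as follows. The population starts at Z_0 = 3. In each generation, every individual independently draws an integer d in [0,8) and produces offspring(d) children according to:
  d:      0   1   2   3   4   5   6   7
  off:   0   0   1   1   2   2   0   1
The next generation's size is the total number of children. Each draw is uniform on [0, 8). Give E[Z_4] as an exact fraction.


7203/4096

Outcome values over d=0..7: [0, 0, 1, 1, 2, 2, 0, 1]
Σy = 7, Σy² = 11, M = 8
μ = 7/8 = 7/8,  σ² = 11/8 − (7/8)² = 39/64
E[Z_0] = 3
E[Z_1] = 7/8·E[Z_0] = 21/8
E[Z_2] = 7/8·E[Z_1] = 147/64
E[Z_3] = 7/8·E[Z_2] = 1029/512
E[Z_4] = 7/8·E[Z_3] = 7203/4096


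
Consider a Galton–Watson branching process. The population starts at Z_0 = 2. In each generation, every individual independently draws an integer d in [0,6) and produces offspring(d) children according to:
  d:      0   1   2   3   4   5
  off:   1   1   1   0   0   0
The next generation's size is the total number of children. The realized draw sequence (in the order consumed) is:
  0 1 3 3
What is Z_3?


gen 0: Z_0=2, draws=[0, 1], offspring=[1, 1], Z_1=2
gen 1: Z_1=2, draws=[3, 3], offspring=[0, 0], Z_2=0
gen 2: Z_2=0, draws=[], offspring=[], Z_3=0

0


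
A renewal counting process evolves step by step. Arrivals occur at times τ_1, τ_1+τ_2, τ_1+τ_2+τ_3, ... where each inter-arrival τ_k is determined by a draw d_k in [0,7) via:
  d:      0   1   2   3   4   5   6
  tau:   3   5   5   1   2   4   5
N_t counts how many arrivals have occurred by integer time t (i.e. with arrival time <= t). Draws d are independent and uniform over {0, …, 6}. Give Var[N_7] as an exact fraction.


353083415460/678223072849

Inter-arrival values over d=0..6: [3, 5, 5, 1, 2, 4, 5]
Each d has probability 1/7, so the pmf of τ is: f(1) = 1/7, f(2) = 1/7, f(3) = 1/7, f(4) = 1/7, f(5) = 3/7
Let p_n(j) = P(N_n = j), with p_0 = [1]. Condition on τ_1: p_n(0) = P(τ > n), and for j >= 1, p_n(j) = Σ_{k<=n} f(k)·p_{n−k}(j−1)
p_1 = [6/7, 1/7]  (j = 0..1)
p_2 = [5/7, 13/49, 1/49]  (j = 0..2)
p_3 = [4/7, 18/49, 20/343, 1/343]  (j = 0..3)
p_4 = [3/7, 22/49, 38/343, 27/2401, 1/2401]  (j = 0..4)
p_5 = [0, 39/49, 60/343, 65/2401, 34/16807, 1/16807]  (j = 0..5)
p_6 = [0, 30/49, 113/343, 125/2401, 99/16807, 41/117649, 1/117649]  (j = 0..6)
p_7 = [0, 22/49, 148/343, 36/343, 32/2401, 20/16807, 48/823543, 1/823543]  (j = 0..7)
E[N_7] = Σ j·p_7(j) = 1388857/823543;  E[N_7²] = Σ j²·p_7(j) = 2770963/823543
Var[N_7] = 2770963/823543 − (1388857/823543)² = 353083415460/678223072849


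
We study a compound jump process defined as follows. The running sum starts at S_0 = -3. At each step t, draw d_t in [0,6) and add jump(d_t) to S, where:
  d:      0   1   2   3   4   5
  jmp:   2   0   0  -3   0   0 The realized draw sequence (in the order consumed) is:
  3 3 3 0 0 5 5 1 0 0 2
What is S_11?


-4

t=0: S=-3, d=3, jump=-3, S_1=-6
t=1: S=-6, d=3, jump=-3, S_2=-9
t=2: S=-9, d=3, jump=-3, S_3=-12
t=3: S=-12, d=0, jump=2, S_4=-10
t=4: S=-10, d=0, jump=2, S_5=-8
t=5: S=-8, d=5, jump=0, S_6=-8
t=6: S=-8, d=5, jump=0, S_7=-8
t=7: S=-8, d=1, jump=0, S_8=-8
t=8: S=-8, d=0, jump=2, S_9=-6
t=9: S=-6, d=0, jump=2, S_10=-4
t=10: S=-4, d=2, jump=0, S_11=-4


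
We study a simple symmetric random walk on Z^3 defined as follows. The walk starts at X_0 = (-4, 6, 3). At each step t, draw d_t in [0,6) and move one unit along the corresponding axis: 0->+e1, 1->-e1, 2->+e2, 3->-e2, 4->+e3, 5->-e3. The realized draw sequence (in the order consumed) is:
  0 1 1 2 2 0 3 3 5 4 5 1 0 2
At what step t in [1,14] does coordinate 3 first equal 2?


9

t=0: X=(-4, 6, 3), d=0 → +e1, X_1=(-3, 6, 3)
t=1: X=(-3, 6, 3), d=1 → -e1, X_2=(-4, 6, 3)
t=2: X=(-4, 6, 3), d=1 → -e1, X_3=(-5, 6, 3)
t=3: X=(-5, 6, 3), d=2 → +e2, X_4=(-5, 7, 3)
t=4: X=(-5, 7, 3), d=2 → +e2, X_5=(-5, 8, 3)
t=5: X=(-5, 8, 3), d=0 → +e1, X_6=(-4, 8, 3)
t=6: X=(-4, 8, 3), d=3 → -e2, X_7=(-4, 7, 3)
t=7: X=(-4, 7, 3), d=3 → -e2, X_8=(-4, 6, 3)
t=8: X=(-4, 6, 3), d=5 → -e3, X_9=(-4, 6, 2)
t=9: X=(-4, 6, 2), d=4 → +e3, X_10=(-4, 6, 3)
t=10: X=(-4, 6, 3), d=5 → -e3, X_11=(-4, 6, 2)
t=11: X=(-4, 6, 2), d=1 → -e1, X_12=(-5, 6, 2)
t=12: X=(-5, 6, 2), d=0 → +e1, X_13=(-4, 6, 2)
t=13: X=(-4, 6, 2), d=2 → +e2, X_14=(-4, 7, 2)


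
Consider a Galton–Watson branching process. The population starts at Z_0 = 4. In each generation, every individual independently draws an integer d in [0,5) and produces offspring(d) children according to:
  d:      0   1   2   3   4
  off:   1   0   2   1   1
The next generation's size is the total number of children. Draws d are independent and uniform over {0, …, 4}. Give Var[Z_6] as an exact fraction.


Outcome values over d=0..4: [1, 0, 2, 1, 1]
Σy = 5, Σy² = 7, M = 5
μ = 5/5 = 1,  σ² = 7/5 − (1)² = 2/5
V_0 = 0, E_0 = 4
V_1 = 2/5·E_0 + (1)²·V_0 = 8/5;  E_1 = 4
V_2 = 2/5·E_1 + (1)²·V_1 = 16/5;  E_2 = 4
V_3 = 2/5·E_2 + (1)²·V_2 = 24/5;  E_3 = 4
V_4 = 2/5·E_3 + (1)²·V_3 = 32/5;  E_4 = 4
V_5 = 2/5·E_4 + (1)²·V_4 = 8;  E_5 = 4
V_6 = 2/5·E_5 + (1)²·V_5 = 48/5;  E_6 = 4

48/5


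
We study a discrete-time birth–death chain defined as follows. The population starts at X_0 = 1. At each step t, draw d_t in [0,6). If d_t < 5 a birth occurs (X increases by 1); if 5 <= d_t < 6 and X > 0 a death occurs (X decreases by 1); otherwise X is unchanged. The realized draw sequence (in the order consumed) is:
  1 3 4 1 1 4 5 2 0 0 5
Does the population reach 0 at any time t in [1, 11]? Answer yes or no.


no

t=0: X=1, d=1 → birth, X_1=2
t=1: X=2, d=3 → birth, X_2=3
t=2: X=3, d=4 → birth, X_3=4
t=3: X=4, d=1 → birth, X_4=5
t=4: X=5, d=1 → birth, X_5=6
t=5: X=6, d=4 → birth, X_6=7
t=6: X=7, d=5 → death, X_7=6
t=7: X=6, d=2 → birth, X_8=7
t=8: X=7, d=0 → birth, X_9=8
t=9: X=8, d=0 → birth, X_10=9
t=10: X=9, d=5 → death, X_11=8


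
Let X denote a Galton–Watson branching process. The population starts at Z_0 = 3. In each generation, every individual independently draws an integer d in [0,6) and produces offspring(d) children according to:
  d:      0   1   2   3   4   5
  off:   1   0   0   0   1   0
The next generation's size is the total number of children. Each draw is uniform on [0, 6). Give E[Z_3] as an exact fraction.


Outcome values over d=0..5: [1, 0, 0, 0, 1, 0]
Σy = 2, Σy² = 2, M = 6
μ = 2/6 = 1/3,  σ² = 2/6 − (1/3)² = 2/9
E[Z_0] = 3
E[Z_1] = 1/3·E[Z_0] = 1
E[Z_2] = 1/3·E[Z_1] = 1/3
E[Z_3] = 1/3·E[Z_2] = 1/9

1/9


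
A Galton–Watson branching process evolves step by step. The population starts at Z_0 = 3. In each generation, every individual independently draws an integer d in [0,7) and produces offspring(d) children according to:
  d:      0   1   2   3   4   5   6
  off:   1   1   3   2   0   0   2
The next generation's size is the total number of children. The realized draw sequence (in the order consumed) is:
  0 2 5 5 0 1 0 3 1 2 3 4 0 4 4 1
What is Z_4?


gen 0: Z_0=3, draws=[0, 2, 5], offspring=[1, 3, 0], Z_1=4
gen 1: Z_1=4, draws=[5, 0, 1, 0], offspring=[0, 1, 1, 1], Z_2=3
gen 2: Z_2=3, draws=[3, 1, 2], offspring=[2, 1, 3], Z_3=6
gen 3: Z_3=6, draws=[3, 4, 0, 4, 4, 1], offspring=[2, 0, 1, 0, 0, 1], Z_4=4

4


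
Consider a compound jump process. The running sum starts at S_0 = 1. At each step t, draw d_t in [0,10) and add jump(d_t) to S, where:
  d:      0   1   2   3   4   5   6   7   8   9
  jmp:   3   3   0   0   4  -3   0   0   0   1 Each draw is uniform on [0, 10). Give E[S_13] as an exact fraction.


Outcome values over d=0..9: [3, 3, 0, 0, 4, -3, 0, 0, 0, 1]
Σy = 8, Σy² = 44, M = 10
μ = 8/10 = 4/5,  σ² = 44/10 − (4/5)² = 94/25
E[S_13] = 1 + 13·(4/5) = 57/5

57/5


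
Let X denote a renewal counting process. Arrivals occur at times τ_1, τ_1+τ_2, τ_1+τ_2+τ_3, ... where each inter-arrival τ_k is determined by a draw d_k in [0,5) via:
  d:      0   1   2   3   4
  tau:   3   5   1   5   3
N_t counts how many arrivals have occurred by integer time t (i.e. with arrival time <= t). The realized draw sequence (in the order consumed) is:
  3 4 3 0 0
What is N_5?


1

draw d_1=3: τ_1=5, arrival time A_1=5
draw d_2=4: τ_2=3, arrival time A_2=8
draw d_3=3: τ_3=5, arrival time A_3=13
draw d_4=0: τ_4=3, arrival time A_4=16
draw d_5=0: τ_5=3, arrival time A_5=19
N_t over t=0..5: 0:0 1:0 2:0 3:0 4:0 5:1


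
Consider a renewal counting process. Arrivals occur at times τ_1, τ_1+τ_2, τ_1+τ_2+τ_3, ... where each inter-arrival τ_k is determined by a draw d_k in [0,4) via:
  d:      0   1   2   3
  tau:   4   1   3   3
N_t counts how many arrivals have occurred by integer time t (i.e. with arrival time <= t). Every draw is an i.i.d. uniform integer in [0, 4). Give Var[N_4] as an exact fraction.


Inter-arrival values over d=0..3: [4, 1, 3, 3]
Each d has probability 1/4, so the pmf of τ is: f(1) = 1/4, f(3) = 1/2, f(4) = 1/4
Let p_n(j) = P(N_n = j), with p_0 = [1]. Condition on τ_1: p_n(0) = P(τ > n), and for j >= 1, p_n(j) = Σ_{k<=n} f(k)·p_{n−k}(j−1)
p_1 = [3/4, 1/4]  (j = 0..1)
p_2 = [3/4, 3/16, 1/16]  (j = 0..2)
p_3 = [1/4, 11/16, 3/64, 1/64]  (j = 0..3)
p_4 = [0, 11/16, 19/64, 3/256, 1/256]  (j = 0..4)
E[N_4] = Σ j·p_4(j) = 341/256;  E[N_4²] = Σ j²·p_4(j) = 523/256
Var[N_4] = 523/256 − (341/256)² = 17607/65536

17607/65536


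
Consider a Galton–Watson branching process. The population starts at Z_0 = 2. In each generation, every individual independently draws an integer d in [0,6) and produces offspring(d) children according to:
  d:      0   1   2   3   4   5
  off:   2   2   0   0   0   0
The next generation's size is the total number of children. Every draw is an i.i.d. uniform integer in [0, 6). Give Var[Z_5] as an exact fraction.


Outcome values over d=0..5: [2, 2, 0, 0, 0, 0]
Σy = 4, Σy² = 8, M = 6
μ = 4/6 = 2/3,  σ² = 8/6 − (2/3)² = 8/9
V_0 = 0, E_0 = 2
V_1 = 8/9·E_0 + (2/3)²·V_0 = 16/9;  E_1 = 4/3
V_2 = 8/9·E_1 + (2/3)²·V_1 = 160/81;  E_2 = 8/9
V_3 = 8/9·E_2 + (2/3)²·V_2 = 1216/729;  E_3 = 16/27
V_4 = 8/9·E_3 + (2/3)²·V_3 = 8320/6561;  E_4 = 32/81
V_5 = 8/9·E_4 + (2/3)²·V_4 = 54016/59049;  E_5 = 64/243

54016/59049


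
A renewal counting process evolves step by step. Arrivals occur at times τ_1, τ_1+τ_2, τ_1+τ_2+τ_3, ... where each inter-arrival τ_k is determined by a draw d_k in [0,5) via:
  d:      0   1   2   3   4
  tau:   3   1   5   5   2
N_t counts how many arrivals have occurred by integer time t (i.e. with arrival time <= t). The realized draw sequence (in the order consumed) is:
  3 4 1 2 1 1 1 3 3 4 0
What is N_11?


draw d_1=3: τ_1=5, arrival time A_1=5
draw d_2=4: τ_2=2, arrival time A_2=7
draw d_3=1: τ_3=1, arrival time A_3=8
draw d_4=2: τ_4=5, arrival time A_4=13
draw d_5=1: τ_5=1, arrival time A_5=14
draw d_6=1: τ_6=1, arrival time A_6=15
draw d_7=1: τ_7=1, arrival time A_7=16
draw d_8=3: τ_8=5, arrival time A_8=21
draw d_9=3: τ_9=5, arrival time A_9=26
draw d_10=4: τ_10=2, arrival time A_10=28
draw d_11=0: τ_11=3, arrival time A_11=31
N_t over t=0..11: 0:0 1:0 2:0 3:0 4:0 5:1 6:1 7:2 8:3 9:3 10:3 11:3

3


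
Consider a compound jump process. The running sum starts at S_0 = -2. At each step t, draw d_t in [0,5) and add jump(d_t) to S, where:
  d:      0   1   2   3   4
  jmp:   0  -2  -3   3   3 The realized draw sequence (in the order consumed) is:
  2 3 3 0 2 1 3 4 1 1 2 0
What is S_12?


-5

t=0: S=-2, d=2, jump=-3, S_1=-5
t=1: S=-5, d=3, jump=3, S_2=-2
t=2: S=-2, d=3, jump=3, S_3=1
t=3: S=1, d=0, jump=0, S_4=1
t=4: S=1, d=2, jump=-3, S_5=-2
t=5: S=-2, d=1, jump=-2, S_6=-4
t=6: S=-4, d=3, jump=3, S_7=-1
t=7: S=-1, d=4, jump=3, S_8=2
t=8: S=2, d=1, jump=-2, S_9=0
t=9: S=0, d=1, jump=-2, S_10=-2
t=10: S=-2, d=2, jump=-3, S_11=-5
t=11: S=-5, d=0, jump=0, S_12=-5


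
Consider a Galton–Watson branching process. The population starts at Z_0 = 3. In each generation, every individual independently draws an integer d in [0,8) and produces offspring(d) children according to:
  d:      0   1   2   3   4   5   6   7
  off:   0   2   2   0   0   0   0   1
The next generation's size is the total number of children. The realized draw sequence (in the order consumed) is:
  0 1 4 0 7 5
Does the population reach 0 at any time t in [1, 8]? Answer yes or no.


gen 0: Z_0=3, draws=[0, 1, 4], offspring=[0, 2, 0], Z_1=2
gen 1: Z_1=2, draws=[0, 7], offspring=[0, 1], Z_2=1
gen 2: Z_2=1, draws=[5], offspring=[0], Z_3=0
gen 3: Z_3=0, draws=[], offspring=[], Z_4=0
gen 4: Z_4=0, draws=[], offspring=[], Z_5=0
gen 5: Z_5=0, draws=[], offspring=[], Z_6=0
gen 6: Z_6=0, draws=[], offspring=[], Z_7=0
gen 7: Z_7=0, draws=[], offspring=[], Z_8=0

yes


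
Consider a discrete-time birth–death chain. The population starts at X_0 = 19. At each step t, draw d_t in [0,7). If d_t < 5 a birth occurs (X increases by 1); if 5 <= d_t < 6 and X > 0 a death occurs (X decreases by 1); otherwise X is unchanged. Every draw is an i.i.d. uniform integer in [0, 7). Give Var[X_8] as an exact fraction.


208/49

X can drop by at most 1 per step and X_0 = 19 > T = 8, so X_t >= 19 − t >= 11 > 0 for every t <= 8: the floor at 0 (the 'and X > 0' condition) never binds. Hence X_8 = X_0 + Σ_{t<8} Y_t with i.i.d. increments Y_t = y(d_t) ∈ {+1, −1, 0}.
Outcome values over d=0..6: [1, 1, 1, 1, 1, -1, 0]
Σy = 4, Σy² = 6, M = 7
μ = 4/7 = 4/7,  σ² = 6/7 − (4/7)² = 26/49
Independent increments: Var[X_8] = 8·σ² = 8·(26/49) = 208/49


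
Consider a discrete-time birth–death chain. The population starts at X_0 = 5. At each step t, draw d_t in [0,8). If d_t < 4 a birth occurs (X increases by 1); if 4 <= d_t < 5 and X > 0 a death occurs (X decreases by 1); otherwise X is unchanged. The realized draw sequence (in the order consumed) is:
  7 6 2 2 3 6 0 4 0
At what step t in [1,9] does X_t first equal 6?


t=0: X=5, d=7 → hold, X_1=5
t=1: X=5, d=6 → hold, X_2=5
t=2: X=5, d=2 → birth, X_3=6
t=3: X=6, d=2 → birth, X_4=7
t=4: X=7, d=3 → birth, X_5=8
t=5: X=8, d=6 → hold, X_6=8
t=6: X=8, d=0 → birth, X_7=9
t=7: X=9, d=4 → death, X_8=8
t=8: X=8, d=0 → birth, X_9=9

3


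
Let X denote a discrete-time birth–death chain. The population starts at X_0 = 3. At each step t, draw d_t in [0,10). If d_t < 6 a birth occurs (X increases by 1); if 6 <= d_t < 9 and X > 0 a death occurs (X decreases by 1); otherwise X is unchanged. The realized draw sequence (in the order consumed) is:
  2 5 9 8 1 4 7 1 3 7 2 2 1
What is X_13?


t=0: X=3, d=2 → birth, X_1=4
t=1: X=4, d=5 → birth, X_2=5
t=2: X=5, d=9 → hold, X_3=5
t=3: X=5, d=8 → death, X_4=4
t=4: X=4, d=1 → birth, X_5=5
t=5: X=5, d=4 → birth, X_6=6
t=6: X=6, d=7 → death, X_7=5
t=7: X=5, d=1 → birth, X_8=6
t=8: X=6, d=3 → birth, X_9=7
t=9: X=7, d=7 → death, X_10=6
t=10: X=6, d=2 → birth, X_11=7
t=11: X=7, d=2 → birth, X_12=8
t=12: X=8, d=1 → birth, X_13=9

9


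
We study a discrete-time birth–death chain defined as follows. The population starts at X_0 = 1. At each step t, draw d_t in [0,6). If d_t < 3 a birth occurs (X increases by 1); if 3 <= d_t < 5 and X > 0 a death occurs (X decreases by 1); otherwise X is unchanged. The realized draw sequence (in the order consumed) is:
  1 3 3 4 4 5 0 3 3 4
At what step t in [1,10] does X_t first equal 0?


t=0: X=1, d=1 → birth, X_1=2
t=1: X=2, d=3 → death, X_2=1
t=2: X=1, d=3 → death, X_3=0
t=3: X=0, d=4 → hold, X_4=0
t=4: X=0, d=4 → hold, X_5=0
t=5: X=0, d=5 → hold, X_6=0
t=6: X=0, d=0 → birth, X_7=1
t=7: X=1, d=3 → death, X_8=0
t=8: X=0, d=3 → hold, X_9=0
t=9: X=0, d=4 → hold, X_10=0

3


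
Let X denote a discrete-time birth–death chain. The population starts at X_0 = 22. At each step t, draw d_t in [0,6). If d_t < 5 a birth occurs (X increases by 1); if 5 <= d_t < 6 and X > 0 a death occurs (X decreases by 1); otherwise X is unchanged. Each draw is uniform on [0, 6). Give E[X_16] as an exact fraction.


X can drop by at most 1 per step and X_0 = 22 > T = 16, so X_t >= 22 − t >= 6 > 0 for every t <= 16: the floor at 0 (the 'and X > 0' condition) never binds. Hence X_16 = X_0 + Σ_{t<16} Y_t with i.i.d. increments Y_t = y(d_t) ∈ {+1, −1, 0}.
Outcome values over d=0..5: [1, 1, 1, 1, 1, -1]
Σy = 4, Σy² = 6, M = 6
μ = 4/6 = 2/3,  σ² = 6/6 − (2/3)² = 5/9
E[X_16] = 22 + 16·(2/3) = 98/3

98/3
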